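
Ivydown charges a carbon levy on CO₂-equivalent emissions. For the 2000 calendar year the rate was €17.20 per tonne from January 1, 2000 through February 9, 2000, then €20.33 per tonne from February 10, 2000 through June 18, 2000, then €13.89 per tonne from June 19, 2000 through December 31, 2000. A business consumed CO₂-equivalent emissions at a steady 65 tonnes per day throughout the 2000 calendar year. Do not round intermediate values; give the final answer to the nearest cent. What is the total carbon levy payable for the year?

January 1 – February 9, 2000: 40 days × 65 tonnes/day = 2,600 tonnes at €17.20/tonne → €44720.00
February 10 – June 18, 2000: 130 days × 65 tonnes/day = 8,450 tonnes at €20.33/tonne → €171788.50
June 19 – December 31, 2000: 196 days × 65 tonnes/day = 12,740 tonnes at €13.89/tonne → €176958.60

€393467.10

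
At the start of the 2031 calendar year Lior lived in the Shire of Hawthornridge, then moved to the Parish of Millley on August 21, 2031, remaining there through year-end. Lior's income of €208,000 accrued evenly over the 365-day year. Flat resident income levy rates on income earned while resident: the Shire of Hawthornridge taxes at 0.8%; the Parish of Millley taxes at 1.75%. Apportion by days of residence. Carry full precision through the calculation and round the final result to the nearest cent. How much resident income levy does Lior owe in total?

The Shire of Hawthornridge, January 1 – August 20, 2031: 232 days → €208,000 × 0.8% × 232/365 = €1,057.6658
The Parish of Millley, August 21 – December 31, 2031: 133 days → €208,000 × 1.75% × 133/365 = €1,326.3562
Total = €2,384.0219

€2,384.02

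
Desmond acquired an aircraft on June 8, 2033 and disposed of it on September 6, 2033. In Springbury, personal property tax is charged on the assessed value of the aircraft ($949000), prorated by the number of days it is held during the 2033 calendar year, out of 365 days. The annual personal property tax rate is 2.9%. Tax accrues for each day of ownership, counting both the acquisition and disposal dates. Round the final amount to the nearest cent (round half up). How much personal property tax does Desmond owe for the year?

$6861.40

Days held (June 8 – September 6, 2033): 91 out of 365
Tax = $949000 × 2.9% × 91/365 = $6861.4000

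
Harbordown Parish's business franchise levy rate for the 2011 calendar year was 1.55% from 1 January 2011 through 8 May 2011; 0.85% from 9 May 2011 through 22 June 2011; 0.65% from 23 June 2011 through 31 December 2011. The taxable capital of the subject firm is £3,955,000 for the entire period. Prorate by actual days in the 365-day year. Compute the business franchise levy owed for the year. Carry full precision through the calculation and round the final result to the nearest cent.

£39,165.34

1 January – 8 May 2011: 128 days at 1.55% → £3,955,000 × 1.55% × 128/365 = £21,497.8630
9 May – 22 June 2011: 45 days at 0.85% → £3,955,000 × 0.85% × 45/365 = £4,144.6233
23 June – 31 December 2011: 192 days at 0.65% → £3,955,000 × 0.65% × 192/365 = £13,522.8493
Total = £39,165.3356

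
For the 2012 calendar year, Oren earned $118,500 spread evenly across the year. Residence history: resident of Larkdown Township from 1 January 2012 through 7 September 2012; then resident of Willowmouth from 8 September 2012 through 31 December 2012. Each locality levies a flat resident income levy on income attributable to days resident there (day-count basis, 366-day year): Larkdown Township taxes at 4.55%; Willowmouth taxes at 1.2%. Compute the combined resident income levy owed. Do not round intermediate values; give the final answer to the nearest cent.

$4,144.42

Larkdown Township, 1 January – 7 September 2012: 251 days → $118,500 × 4.55% × 251/366 = $3,697.6209
Willowmouth, 8 September – 31 December 2012: 115 days → $118,500 × 1.2% × 115/366 = $446.8033
Total = $4,144.4242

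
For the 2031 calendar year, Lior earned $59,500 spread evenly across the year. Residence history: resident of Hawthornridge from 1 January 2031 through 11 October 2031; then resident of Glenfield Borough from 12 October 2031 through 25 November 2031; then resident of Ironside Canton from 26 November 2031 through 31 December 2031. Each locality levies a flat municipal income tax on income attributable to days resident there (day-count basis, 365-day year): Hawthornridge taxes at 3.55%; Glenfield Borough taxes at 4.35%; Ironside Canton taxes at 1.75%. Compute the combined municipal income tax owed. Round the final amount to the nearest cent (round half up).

$2,065.30

Hawthornridge, 1 January – 11 October 2031: 284 days → $59,500 × 3.55% × 284/365 = $1,643.5041
Glenfield Borough, 12 October – 25 November 2031: 45 days → $59,500 × 4.35% × 45/365 = $319.0993
Ironside Canton, 26 November – 31 December 2031: 36 days → $59,500 × 1.75% × 36/365 = $102.6986
Total = $2,065.3021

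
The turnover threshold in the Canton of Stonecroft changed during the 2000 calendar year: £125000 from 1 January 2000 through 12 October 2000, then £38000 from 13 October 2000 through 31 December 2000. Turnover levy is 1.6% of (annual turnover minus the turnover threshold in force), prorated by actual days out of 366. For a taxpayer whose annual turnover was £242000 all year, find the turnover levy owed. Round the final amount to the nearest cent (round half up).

£2176.26

1 January – 12 October 2000: 286 days, exemption £125000 → (£242000 − £125000) × 1.6% × 286/366 = £1462.8197
13 October – 31 December 2000: 80 days, exemption £38000 → (£242000 − £38000) × 1.6% × 80/366 = £713.4426
Total = £2176.2623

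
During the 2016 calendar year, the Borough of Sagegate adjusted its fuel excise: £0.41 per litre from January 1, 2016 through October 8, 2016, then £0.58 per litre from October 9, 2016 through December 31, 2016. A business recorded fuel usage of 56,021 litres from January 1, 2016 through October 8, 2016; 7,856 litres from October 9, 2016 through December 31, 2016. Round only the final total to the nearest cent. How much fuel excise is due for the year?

January 1 – October 8, 2016: 56,021 litres at £0.41/litre → £22,968.61
October 9 – December 31, 2016: 7,856 litres at £0.58/litre → £4,556.48

£27,525.09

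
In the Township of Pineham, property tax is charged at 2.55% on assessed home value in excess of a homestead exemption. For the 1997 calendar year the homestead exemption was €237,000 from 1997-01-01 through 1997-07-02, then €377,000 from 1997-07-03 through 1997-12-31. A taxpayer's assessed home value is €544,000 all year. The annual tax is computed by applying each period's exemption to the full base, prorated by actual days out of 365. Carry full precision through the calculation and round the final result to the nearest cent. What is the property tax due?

1997-01-01 to 1997-07-02: 183 days, exemption €237,000 → (€544,000 − €237,000) × 2.55% × 183/365 = €3,924.9740
1997-07-03 to 1997-12-31: 182 days, exemption €377,000 → (€544,000 − €377,000) × 2.55% × 182/365 = €2,123.4164
Total = €6,048.3904

€6,048.39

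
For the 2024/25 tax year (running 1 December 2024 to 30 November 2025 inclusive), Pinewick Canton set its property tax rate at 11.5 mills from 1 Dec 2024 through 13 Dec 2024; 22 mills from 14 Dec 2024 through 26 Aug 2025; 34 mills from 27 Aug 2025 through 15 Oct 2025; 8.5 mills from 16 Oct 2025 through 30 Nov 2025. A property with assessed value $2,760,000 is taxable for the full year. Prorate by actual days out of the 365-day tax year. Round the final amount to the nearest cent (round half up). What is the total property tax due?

$59,529.04

1 Dec – 13 Dec 2024: 13 days at 11.5 mills → $2,760,000 × 1.15% × 13/365 = $1,130.4658
14 Dec 2024 – 26 Aug 2025: 256 days at 22 mills → $2,760,000 × 2.2% × 256/365 = $42,587.1781
27 Aug – 15 Oct 2025: 50 days at 34 mills → $2,760,000 × 3.4% × 50/365 = $12,854.7945
16 Oct – 30 Nov 2025: 46 days at 8.5 mills → $2,760,000 × 0.85% × 46/365 = $2,956.6027
Total = $59,529.0411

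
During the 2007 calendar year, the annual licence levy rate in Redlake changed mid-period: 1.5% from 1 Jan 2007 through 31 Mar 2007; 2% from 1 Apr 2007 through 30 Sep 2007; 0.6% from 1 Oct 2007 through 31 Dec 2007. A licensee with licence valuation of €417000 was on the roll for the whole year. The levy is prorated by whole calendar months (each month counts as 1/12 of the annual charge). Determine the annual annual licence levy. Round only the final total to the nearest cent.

1 Jan – 31 Mar 2007: 3 months at 1.5% → €417000 × 1.5% × 3/12 = €1563.7500
1 Apr – 30 Sep 2007: 6 months at 2% → €417000 × 2% × 6/12 = €4170.0000
1 Oct – 31 Dec 2007: 3 months at 0.6% → €417000 × 0.6% × 3/12 = €625.5000
Total = €6359.2500

€6359.25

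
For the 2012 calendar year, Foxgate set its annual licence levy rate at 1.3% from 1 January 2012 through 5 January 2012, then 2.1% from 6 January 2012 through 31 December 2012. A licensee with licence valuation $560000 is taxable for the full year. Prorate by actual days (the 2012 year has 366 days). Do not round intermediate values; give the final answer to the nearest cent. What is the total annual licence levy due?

$11698.80

1 January – 5 January 2012: 5 days at 1.3% → $560000 × 1.3% × 5/366 = $99.4536
6 January – 31 December 2012: 361 days at 2.1% → $560000 × 2.1% × 361/366 = $11599.3443
Total = $11698.7978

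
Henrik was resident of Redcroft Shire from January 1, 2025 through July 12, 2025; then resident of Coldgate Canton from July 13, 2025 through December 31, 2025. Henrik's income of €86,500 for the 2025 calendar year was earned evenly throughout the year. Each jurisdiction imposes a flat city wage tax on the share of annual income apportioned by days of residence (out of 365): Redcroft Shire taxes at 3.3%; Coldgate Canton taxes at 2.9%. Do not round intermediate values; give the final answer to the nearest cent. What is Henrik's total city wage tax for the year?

Redcroft Shire, January 1 – July 12, 2025: 193 days → €86,500 × 3.3% × 193/365 = €1,509.3658
Coldgate Canton, July 13 – December 31, 2025: 172 days → €86,500 × 2.9% × 172/365 = €1,182.0877
Total = €2,691.4534

€2,691.45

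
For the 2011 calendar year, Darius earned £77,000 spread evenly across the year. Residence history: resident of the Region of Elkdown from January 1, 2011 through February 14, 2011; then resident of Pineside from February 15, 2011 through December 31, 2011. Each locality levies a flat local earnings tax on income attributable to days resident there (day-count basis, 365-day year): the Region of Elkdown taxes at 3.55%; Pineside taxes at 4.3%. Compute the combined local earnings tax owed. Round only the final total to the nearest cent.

£3,239.80

The Region of Elkdown, January 1 – February 14, 2011: 45 days → £77,000 × 3.55% × 45/365 = £337.0068
Pineside, February 15 – December 31, 2011: 320 days → £77,000 × 4.3% × 320/365 = £2,902.7945
Total = £3,239.8014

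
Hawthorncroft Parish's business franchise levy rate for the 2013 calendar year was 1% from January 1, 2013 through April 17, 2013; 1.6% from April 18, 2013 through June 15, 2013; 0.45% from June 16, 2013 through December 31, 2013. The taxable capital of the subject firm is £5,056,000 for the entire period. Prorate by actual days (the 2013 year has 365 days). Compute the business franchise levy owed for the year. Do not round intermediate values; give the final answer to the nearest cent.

January 1 – April 17, 2013: 107 days at 1% → £5,056,000 × 1% × 107/365 = £14,821.6986
April 18 – June 15, 2013: 59 days at 1.6% → £5,056,000 × 1.6% × 59/365 = £13,076.3397
June 16 – December 31, 2013: 199 days at 0.45% → £5,056,000 × 0.45% × 199/365 = £12,404.5151
Total = £40,302.5534

£40,302.55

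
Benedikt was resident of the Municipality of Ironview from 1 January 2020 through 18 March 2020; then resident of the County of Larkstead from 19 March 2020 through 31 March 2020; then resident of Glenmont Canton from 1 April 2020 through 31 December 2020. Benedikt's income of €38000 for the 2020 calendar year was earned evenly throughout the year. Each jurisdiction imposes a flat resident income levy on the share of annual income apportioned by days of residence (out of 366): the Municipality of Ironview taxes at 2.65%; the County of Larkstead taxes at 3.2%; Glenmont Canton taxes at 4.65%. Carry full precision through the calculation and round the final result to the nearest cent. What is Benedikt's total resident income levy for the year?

€1585.46

The Municipality of Ironview, 1 January – 18 March 2020: 78 days → €38000 × 2.65% × 78/366 = €214.6066
The County of Larkstead, 19 March – 31 March 2020: 13 days → €38000 × 3.2% × 13/366 = €43.1913
Glenmont Canton, 1 April – 31 December 2020: 275 days → €38000 × 4.65% × 275/366 = €1327.6639
Total = €1585.4617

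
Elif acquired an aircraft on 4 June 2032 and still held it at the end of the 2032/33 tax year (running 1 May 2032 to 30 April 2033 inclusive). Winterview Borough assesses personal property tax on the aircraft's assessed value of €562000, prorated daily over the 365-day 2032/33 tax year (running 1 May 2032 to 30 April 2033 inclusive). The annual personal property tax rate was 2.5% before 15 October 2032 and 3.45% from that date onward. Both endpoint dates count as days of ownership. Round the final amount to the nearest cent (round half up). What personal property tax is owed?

4 June – 14 October 2032: 133 days at 2.5% → €562000 × 2.5% × 133/365 = €5119.5890
15 October 2032 – 30 April 2033: 198 days at 3.45% → €562000 × 3.45% × 198/365 = €10517.8685
Total = €15637.4575

€15637.46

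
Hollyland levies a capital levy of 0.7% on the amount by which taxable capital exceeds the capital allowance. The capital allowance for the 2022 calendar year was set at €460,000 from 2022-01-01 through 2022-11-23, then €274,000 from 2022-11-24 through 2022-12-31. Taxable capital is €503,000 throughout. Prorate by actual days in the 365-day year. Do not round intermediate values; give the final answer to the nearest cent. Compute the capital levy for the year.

2022-01-01 to 2022-11-23: 327 days, exemption €460,000 → (€503,000 − €460,000) × 0.7% × 327/365 = €269.6630
2022-11-24 to 2022-12-31: 38 days, exemption €274,000 → (€503,000 − €274,000) × 0.7% × 38/365 = €166.8877
Total = €436.5507

€436.55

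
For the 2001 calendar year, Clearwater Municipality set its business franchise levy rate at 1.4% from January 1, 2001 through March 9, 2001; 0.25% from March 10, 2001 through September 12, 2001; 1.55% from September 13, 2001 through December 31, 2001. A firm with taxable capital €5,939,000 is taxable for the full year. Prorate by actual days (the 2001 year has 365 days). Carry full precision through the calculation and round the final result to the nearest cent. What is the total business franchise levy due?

January 1 – March 9, 2001: 68 days at 1.4% → €5,939,000 × 1.4% × 68/365 = €15,490.2137
March 10 – September 12, 2001: 187 days at 0.25% → €5,939,000 × 0.25% × 187/365 = €7,606.8014
September 13 – December 31, 2001: 110 days at 1.55% → €5,939,000 × 1.55% × 110/365 = €27,742.4521
Total = €50,839.4671

€50,839.47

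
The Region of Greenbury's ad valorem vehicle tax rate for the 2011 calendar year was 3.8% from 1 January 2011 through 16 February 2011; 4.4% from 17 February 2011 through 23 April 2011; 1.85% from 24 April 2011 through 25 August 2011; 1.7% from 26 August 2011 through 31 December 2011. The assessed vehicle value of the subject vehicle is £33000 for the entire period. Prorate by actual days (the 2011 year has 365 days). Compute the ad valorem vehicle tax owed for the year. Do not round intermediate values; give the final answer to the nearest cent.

£828.16

1 January – 16 February 2011: 47 days at 3.8% → £33000 × 3.8% × 47/365 = £161.4740
17 February – 23 April 2011: 66 days at 4.4% → £33000 × 4.4% × 66/365 = £262.5534
24 April – 25 August 2011: 124 days at 1.85% → £33000 × 1.85% × 124/365 = £207.4027
26 August – 31 December 2011: 128 days at 1.7% → £33000 × 1.7% × 128/365 = £196.7342
Total = £828.1644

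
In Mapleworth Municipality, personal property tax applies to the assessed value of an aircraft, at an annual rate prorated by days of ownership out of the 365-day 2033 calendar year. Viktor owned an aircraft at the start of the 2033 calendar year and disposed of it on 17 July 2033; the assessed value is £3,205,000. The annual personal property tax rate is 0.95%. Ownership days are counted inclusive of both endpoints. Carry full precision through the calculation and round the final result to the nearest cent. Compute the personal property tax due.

£16,516.73

Days held (1 January – 17 July 2033): 198 out of 365
Tax = £3,205,000 × 0.95% × 198/365 = £16,516.7260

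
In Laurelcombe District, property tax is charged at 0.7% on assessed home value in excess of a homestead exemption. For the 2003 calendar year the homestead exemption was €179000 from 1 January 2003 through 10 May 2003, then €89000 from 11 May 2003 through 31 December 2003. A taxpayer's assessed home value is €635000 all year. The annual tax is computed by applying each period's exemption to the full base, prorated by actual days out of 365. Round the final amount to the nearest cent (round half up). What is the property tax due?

€3597.62

1 January – 10 May 2003: 130 days, exemption €179000 → (€635000 − €179000) × 0.7% × 130/365 = €1136.8767
11 May – 31 December 2003: 235 days, exemption €89000 → (€635000 − €89000) × 0.7% × 235/365 = €2460.7397
Total = €3597.6164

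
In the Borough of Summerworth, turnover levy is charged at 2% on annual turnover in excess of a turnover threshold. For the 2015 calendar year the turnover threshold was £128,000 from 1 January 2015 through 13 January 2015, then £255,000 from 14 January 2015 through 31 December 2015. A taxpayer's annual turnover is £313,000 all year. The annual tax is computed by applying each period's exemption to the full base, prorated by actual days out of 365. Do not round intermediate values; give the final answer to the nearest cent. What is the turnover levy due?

1 January – 13 January 2015: 13 days, exemption £128,000 → (£313,000 − £128,000) × 2% × 13/365 = £131.7808
14 January – 31 December 2015: 352 days, exemption £255,000 → (£313,000 − £255,000) × 2% × 352/365 = £1,118.6849
Total = £1,250.4658

£1,250.47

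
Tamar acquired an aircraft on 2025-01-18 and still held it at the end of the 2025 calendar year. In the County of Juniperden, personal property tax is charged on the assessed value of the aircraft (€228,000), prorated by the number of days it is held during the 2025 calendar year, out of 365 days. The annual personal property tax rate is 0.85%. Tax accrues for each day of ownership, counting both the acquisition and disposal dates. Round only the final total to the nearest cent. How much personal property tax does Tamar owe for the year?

€1,847.74

Days held (2025-01-18 to 2025-12-31): 348 out of 365
Tax = €228,000 × 0.85% × 348/365 = €1,847.7370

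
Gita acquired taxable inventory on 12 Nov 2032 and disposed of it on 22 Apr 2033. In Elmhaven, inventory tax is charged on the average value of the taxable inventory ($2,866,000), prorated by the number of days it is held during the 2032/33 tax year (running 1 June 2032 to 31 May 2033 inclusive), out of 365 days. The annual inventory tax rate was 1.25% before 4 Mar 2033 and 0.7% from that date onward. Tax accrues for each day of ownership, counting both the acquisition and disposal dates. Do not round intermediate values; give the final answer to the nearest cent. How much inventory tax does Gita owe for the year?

$13,741.10

12 Nov 2032 – 3 Mar 2033: 112 days at 1.25% → $2,866,000 × 1.25% × 112/365 = $10,992.8767
4 Mar – 22 Apr 2033: 50 days at 0.7% → $2,866,000 × 0.7% × 50/365 = $2,748.2192
Total = $13,741.0959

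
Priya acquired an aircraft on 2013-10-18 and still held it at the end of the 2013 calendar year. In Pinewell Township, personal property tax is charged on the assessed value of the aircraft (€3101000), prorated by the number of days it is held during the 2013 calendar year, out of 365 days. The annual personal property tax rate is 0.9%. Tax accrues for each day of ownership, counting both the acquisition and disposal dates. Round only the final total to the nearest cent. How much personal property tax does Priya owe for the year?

Days held (2013-10-18 to 2013-12-31): 75 out of 365
Tax = €3101000 × 0.9% × 75/365 = €5734.7260

€5734.73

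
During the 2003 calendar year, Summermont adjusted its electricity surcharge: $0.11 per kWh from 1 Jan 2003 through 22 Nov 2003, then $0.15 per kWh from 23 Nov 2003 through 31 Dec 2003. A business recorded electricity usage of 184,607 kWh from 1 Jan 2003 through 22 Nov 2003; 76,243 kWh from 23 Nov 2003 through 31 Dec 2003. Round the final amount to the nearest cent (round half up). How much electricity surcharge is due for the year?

$31743.22

1 Jan – 22 Nov 2003: 184,607 kWh at $0.11/kWh → $20306.77
23 Nov – 31 Dec 2003: 76,243 kWh at $0.15/kWh → $11436.45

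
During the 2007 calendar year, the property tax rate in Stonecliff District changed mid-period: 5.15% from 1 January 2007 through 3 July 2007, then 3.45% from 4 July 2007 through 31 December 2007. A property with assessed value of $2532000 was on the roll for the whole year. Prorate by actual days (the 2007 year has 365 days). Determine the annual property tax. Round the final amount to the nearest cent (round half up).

$109052.89

1 January – 3 July 2007: 184 days at 5.15% → $2532000 × 5.15% × 184/365 = $65734.8822
4 July – 31 December 2007: 181 days at 3.45% → $2532000 × 3.45% × 181/365 = $43318.0110
Total = $109052.8932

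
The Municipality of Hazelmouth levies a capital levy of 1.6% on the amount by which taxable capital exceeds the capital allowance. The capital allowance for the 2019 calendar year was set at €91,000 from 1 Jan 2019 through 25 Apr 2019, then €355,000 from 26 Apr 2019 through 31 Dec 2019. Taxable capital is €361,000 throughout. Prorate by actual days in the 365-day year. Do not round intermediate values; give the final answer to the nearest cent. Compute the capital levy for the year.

€1,426.85

1 Jan – 25 Apr 2019: 115 days, exemption €91,000 → (€361,000 − €91,000) × 1.6% × 115/365 = €1,361.0959
26 Apr – 31 Dec 2019: 250 days, exemption €355,000 → (€361,000 − €355,000) × 1.6% × 250/365 = €65.7534
Total = €1,426.8493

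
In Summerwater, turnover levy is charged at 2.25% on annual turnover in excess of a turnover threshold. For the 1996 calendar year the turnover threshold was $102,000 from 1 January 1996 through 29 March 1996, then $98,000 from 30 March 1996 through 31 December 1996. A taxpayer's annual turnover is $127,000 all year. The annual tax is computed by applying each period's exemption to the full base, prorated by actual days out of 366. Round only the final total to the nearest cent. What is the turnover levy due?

1 January – 29 March 1996: 89 days, exemption $102,000 → ($127,000 − $102,000) × 2.25% × 89/366 = $136.7828
30 March – 31 December 1996: 277 days, exemption $98,000 → ($127,000 − $98,000) × 2.25% × 277/366 = $493.8320
Total = $630.6148

$630.61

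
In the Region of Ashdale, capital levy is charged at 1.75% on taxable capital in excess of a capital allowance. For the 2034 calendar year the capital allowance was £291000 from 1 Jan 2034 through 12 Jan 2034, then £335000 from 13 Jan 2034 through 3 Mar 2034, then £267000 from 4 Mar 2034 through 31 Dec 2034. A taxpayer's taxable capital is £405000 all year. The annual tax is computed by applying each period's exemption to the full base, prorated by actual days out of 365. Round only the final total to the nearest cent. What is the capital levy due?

1 Jan – 12 Jan 2034: 12 days, exemption £291000 → (£405000 − £291000) × 1.75% × 12/365 = £65.5890
13 Jan – 3 Mar 2034: 50 days, exemption £335000 → (£405000 − £335000) × 1.75% × 50/365 = £167.8082
4 Mar – 31 Dec 2034: 303 days, exemption £267000 → (£405000 − £267000) × 1.75% × 303/365 = £2004.7808
Total = £2238.1781

£2238.18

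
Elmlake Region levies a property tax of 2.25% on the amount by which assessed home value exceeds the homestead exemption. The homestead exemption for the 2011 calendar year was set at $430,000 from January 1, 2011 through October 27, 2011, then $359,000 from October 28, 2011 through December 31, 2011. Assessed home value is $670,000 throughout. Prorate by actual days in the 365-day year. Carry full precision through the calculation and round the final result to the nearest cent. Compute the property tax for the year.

January 1 – October 27, 2011: 300 days, exemption $430,000 → ($670,000 − $430,000) × 2.25% × 300/365 = $4,438.3562
October 28 – December 31, 2011: 65 days, exemption $359,000 → ($670,000 − $359,000) × 2.25% × 65/365 = $1,246.1301
Total = $5,684.4863

$5,684.49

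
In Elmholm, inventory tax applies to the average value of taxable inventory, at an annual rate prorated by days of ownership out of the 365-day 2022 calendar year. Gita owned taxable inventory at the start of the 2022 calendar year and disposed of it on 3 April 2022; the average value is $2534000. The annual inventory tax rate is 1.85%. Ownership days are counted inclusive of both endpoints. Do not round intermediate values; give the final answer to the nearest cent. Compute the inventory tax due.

Days held (1 January – 3 April 2022): 93 out of 365
Tax = $2534000 × 1.85% × 93/365 = $11944.5123

$11944.51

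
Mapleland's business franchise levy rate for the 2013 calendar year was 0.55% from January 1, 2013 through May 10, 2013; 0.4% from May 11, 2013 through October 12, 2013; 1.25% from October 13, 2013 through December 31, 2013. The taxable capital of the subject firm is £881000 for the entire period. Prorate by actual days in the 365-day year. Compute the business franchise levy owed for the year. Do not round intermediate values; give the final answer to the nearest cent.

January 1 – May 10, 2013: 130 days at 0.55% → £881000 × 0.55% × 130/365 = £1725.7945
May 11 – October 12, 2013: 155 days at 0.4% → £881000 × 0.4% × 155/365 = £1496.4932
October 13 – December 31, 2013: 80 days at 1.25% → £881000 × 1.25% × 80/365 = £2413.6986
Total = £5635.9863

£5635.99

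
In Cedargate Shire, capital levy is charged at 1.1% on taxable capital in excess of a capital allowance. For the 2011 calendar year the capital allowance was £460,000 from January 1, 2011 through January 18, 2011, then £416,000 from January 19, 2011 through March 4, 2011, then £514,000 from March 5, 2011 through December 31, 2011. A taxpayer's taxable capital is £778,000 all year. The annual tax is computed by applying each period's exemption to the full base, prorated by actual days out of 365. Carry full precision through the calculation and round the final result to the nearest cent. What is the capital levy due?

£3,066.20

January 1 – January 18, 2011: 18 days, exemption £460,000 → (£778,000 − £460,000) × 1.1% × 18/365 = £172.5041
January 19 – March 4, 2011: 45 days, exemption £416,000 → (£778,000 − £416,000) × 1.1% × 45/365 = £490.9315
March 5 – December 31, 2011: 302 days, exemption £514,000 → (£778,000 − £514,000) × 1.1% × 302/365 = £2,402.7616
Total = £3,066.1973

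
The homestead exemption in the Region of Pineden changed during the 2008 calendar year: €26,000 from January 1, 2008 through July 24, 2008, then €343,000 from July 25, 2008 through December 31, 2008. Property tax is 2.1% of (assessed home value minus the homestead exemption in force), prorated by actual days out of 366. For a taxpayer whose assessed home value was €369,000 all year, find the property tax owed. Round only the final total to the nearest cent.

January 1 – July 24, 2008: 206 days, exemption €26,000 → (€369,000 − €26,000) × 2.1% × 206/366 = €4,054.1475
July 25 – December 31, 2008: 160 days, exemption €343,000 → (€369,000 − €343,000) × 2.1% × 160/366 = €238.6885
Total = €4,292.8361

€4,292.84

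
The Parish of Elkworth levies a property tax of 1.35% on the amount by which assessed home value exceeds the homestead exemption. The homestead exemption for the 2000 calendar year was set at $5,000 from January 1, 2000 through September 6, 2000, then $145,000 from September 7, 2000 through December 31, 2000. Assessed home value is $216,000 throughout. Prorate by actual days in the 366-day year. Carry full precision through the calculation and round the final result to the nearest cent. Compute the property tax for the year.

January 1 – September 6, 2000: 250 days, exemption $5,000 → ($216,000 − $5,000) × 1.35% × 250/366 = $1,945.6967
September 7 – December 31, 2000: 116 days, exemption $145,000 → ($216,000 − $145,000) × 1.35% × 116/366 = $303.7869
Total = $2,249.4836

$2,249.48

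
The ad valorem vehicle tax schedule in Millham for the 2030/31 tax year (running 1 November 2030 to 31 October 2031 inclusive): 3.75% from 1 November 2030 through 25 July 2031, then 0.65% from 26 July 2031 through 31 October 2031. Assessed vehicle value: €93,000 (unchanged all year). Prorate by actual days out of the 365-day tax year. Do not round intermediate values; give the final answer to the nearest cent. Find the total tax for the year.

€2,713.43

1 November 2030 – 25 July 2031: 267 days at 3.75% → €93,000 × 3.75% × 267/365 = €2,551.1301
26 July – 31 October 2031: 98 days at 0.65% → €93,000 × 0.65% × 98/365 = €162.3041
Total = €2,713.4342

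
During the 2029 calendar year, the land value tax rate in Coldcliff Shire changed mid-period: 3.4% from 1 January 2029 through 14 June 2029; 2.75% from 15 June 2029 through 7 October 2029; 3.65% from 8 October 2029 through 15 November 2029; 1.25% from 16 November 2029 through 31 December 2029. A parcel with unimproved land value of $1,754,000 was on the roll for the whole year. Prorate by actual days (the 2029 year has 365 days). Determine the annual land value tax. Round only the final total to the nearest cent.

1 January – 14 June 2029: 165 days at 3.4% → $1,754,000 × 3.4% × 165/365 = $26,958.7397
15 June – 7 October 2029: 115 days at 2.75% → $1,754,000 × 2.75% × 115/365 = $15,197.3288
8 October – 15 November 2029: 39 days at 3.65% → $1,754,000 × 3.65% × 39/365 = $6,840.6000
16 November – 31 December 2029: 46 days at 1.25% → $1,754,000 × 1.25% × 46/365 = $2,763.1507
Total = $51,759.8192

$51,759.82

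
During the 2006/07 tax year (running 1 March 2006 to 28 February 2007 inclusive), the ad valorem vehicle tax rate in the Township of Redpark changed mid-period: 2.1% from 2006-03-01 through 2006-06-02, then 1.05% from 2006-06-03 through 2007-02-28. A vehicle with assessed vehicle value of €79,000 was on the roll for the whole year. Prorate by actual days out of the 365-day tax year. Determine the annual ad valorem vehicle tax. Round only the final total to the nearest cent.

€1,043.12

2006-03-01 to 2006-06-02: 94 days at 2.1% → €79,000 × 2.1% × 94/365 = €427.2493
2006-06-03 to 2007-02-28: 271 days at 1.05% → €79,000 × 1.05% × 271/365 = €615.8753
Total = €1,043.1247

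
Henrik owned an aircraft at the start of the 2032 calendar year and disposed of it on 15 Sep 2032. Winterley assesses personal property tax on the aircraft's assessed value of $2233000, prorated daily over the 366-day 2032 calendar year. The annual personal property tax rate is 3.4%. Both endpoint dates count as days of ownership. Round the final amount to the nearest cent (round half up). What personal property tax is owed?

$53726.22

Days held (1 Jan – 15 Sep 2032): 259 out of 366
Tax = $2233000 × 3.4% × 259/366 = $53726.2240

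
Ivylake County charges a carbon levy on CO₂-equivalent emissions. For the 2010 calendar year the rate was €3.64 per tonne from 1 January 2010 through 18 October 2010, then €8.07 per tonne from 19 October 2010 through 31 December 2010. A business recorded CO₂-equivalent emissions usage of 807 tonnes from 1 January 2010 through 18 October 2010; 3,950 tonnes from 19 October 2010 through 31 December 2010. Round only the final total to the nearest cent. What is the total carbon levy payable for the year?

1 January – 18 October 2010: 807 tonnes at €3.64/tonne → €2,937.48
19 October – 31 December 2010: 3,950 tonnes at €8.07/tonne → €31,876.50

€34,813.98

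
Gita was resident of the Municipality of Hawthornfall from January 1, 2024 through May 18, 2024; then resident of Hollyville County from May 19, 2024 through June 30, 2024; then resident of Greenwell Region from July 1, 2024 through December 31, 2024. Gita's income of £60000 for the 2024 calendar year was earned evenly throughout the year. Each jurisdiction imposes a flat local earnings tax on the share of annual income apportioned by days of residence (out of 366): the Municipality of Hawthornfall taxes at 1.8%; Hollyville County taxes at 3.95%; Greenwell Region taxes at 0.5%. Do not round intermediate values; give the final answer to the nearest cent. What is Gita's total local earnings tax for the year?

£839.43

The Municipality of Hawthornfall, January 1 – May 18, 2024: 139 days → £60000 × 1.8% × 139/366 = £410.1639
Hollyville County, May 19 – June 30, 2024: 43 days → £60000 × 3.95% × 43/366 = £278.4426
Greenwell Region, July 1 – December 31, 2024: 184 days → £60000 × 0.5% × 184/366 = £150.8197
Total = £839.4262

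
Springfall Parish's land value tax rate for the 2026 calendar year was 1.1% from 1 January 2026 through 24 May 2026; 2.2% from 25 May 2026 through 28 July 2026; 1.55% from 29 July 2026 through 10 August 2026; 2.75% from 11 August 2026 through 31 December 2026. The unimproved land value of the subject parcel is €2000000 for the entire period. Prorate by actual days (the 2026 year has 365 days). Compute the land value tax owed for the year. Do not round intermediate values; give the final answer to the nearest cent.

1 January – 24 May 2026: 144 days at 1.1% → €2000000 × 1.1% × 144/365 = €8679.4521
25 May – 28 July 2026: 65 days at 2.2% → €2000000 × 2.2% × 65/365 = €7835.6164
29 July – 10 August 2026: 13 days at 1.55% → €2000000 × 1.55% × 13/365 = €1104.1096
11 August – 31 December 2026: 143 days at 2.75% → €2000000 × 2.75% × 143/365 = €21547.9452
Total = €39167.1233

€39167.12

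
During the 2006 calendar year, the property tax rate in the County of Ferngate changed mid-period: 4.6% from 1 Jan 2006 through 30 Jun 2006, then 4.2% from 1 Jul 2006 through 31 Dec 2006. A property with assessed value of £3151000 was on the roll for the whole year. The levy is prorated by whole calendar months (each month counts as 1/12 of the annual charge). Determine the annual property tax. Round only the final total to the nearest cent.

£138644.00

1 Jan – 30 Jun 2006: 6 months at 4.6% → £3151000 × 4.6% × 6/12 = £72473.0000
1 Jul – 31 Dec 2006: 6 months at 4.2% → £3151000 × 4.2% × 6/12 = £66171.0000
Total = £138644.0000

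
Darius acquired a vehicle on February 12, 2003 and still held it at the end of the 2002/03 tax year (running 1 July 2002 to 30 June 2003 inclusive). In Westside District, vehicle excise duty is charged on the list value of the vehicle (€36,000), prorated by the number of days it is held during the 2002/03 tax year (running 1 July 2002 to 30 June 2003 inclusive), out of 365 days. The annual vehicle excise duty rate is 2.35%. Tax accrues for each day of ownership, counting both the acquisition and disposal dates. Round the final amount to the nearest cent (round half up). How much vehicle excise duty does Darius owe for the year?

Days held (February 12 – June 30, 2003): 139 out of 365
Tax = €36,000 × 2.35% × 139/365 = €322.1753

€322.18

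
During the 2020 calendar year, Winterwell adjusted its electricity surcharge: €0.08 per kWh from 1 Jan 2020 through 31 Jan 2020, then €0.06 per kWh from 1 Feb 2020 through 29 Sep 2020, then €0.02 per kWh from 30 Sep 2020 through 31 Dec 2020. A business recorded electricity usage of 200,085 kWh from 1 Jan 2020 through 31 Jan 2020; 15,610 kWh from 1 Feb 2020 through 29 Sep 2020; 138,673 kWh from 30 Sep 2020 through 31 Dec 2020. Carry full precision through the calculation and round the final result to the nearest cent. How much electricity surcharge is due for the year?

€19716.86

1 Jan – 31 Jan 2020: 200,085 kWh at €0.08/kWh → €16006.80
1 Feb – 29 Sep 2020: 15,610 kWh at €0.06/kWh → €936.60
30 Sep – 31 Dec 2020: 138,673 kWh at €0.02/kWh → €2773.46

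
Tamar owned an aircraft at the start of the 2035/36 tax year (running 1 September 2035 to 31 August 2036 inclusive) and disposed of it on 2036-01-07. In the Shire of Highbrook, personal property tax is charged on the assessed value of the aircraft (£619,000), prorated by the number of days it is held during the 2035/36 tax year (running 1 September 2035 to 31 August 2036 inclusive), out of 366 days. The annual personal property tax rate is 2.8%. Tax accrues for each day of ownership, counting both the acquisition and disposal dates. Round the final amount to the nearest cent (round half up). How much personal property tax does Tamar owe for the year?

Days held (2035-09-01 to 2036-01-07): 129 out of 366
Tax = £619,000 × 2.8% × 129/366 = £6,108.8197

£6,108.82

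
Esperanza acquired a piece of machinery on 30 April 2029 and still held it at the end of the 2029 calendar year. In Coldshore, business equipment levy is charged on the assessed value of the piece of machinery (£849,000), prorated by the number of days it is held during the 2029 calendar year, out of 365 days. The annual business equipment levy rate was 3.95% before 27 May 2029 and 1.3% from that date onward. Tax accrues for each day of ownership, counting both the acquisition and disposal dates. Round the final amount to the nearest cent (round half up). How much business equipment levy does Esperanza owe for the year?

£9,102.91

30 April – 26 May 2029: 27 days at 3.95% → £849,000 × 3.95% × 27/365 = £2,480.7082
27 May – 31 December 2029: 219 days at 1.3% → £849,000 × 1.3% × 219/365 = £6,622.2000
Total = £9,102.9082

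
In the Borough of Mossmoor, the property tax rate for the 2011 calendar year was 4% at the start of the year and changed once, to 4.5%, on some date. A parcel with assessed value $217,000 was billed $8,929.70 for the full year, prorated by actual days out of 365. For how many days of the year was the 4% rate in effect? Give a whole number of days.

281 days

Let d = days at the first rate; then 365 − d days at the second rate.
$217,000 × [4%·d + 4.5%·(365−d)] / 365 = $8,929.70
Solving gives d = 281, so the new rate took effect on 9 October 2011.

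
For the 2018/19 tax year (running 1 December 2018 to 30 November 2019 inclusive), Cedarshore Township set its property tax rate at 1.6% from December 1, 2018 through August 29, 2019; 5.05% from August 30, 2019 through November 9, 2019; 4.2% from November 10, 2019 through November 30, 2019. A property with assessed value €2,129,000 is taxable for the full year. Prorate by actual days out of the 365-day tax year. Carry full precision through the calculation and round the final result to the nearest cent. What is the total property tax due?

€51,737.62

December 1, 2018 – August 29, 2019: 272 days at 1.6% → €2,129,000 × 1.6% × 272/365 = €25,384.6795
August 30 – November 9, 2019: 72 days at 5.05% → €2,129,000 × 5.05% × 72/365 = €21,208.3397
November 10 – November 30, 2019: 21 days at 4.2% → €2,129,000 × 4.2% × 21/365 = €5,144.5973
Total = €51,737.6164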